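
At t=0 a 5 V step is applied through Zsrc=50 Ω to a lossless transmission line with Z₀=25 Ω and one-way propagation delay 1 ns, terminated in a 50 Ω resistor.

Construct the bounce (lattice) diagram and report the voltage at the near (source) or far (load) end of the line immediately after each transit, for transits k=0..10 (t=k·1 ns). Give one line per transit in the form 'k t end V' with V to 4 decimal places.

Γ_L=0.333333, Γ_S=0.333333; launch V₁=5·25/75=1.666667
k=0 src: V=1.6667
k=1 load: inc=1.666667, refl=1.666667·0.333333=0.5556; V=0.000000+1.666667+0.555556=2.2222
k=2 src: inc=0.555556, refl=0.555556·0.333333=0.1852; V=1.666667+0.555556+0.185185=2.4074
k=3 load: inc=0.185185, refl=0.185185·0.333333=0.0617; V=2.222222+0.185185+0.061728=2.4691
k=4 src: inc=0.061728, refl=0.061728·0.333333=0.0206; V=2.407407+0.061728+0.020576=2.4897
k=5 load: inc=0.020576, refl=0.020576·0.333333=0.0069; V=2.469136+0.020576+0.006859=2.4966
k=6 src: inc=0.006859, refl=0.006859·0.333333=0.0023; V=2.489712+0.006859+0.002286=2.4989
k=7 load: inc=0.002286, refl=0.002286·0.333333=0.0008; V=2.496571+0.002286+0.000762=2.4996
k=8 src: inc=0.000762, refl=0.000762·0.333333=0.0003; V=2.498857+0.000762+0.000254=2.4999
k=9 load: inc=0.000254, refl=0.000254·0.333333=0.0001; V=2.499619+0.000254+0.000085=2.5000
k=10 src: inc=0.000085, refl=0.000085·0.333333=0.0000; V=2.499873+0.000085+0.000028=2.5000

0 0 source 1.6667
1 1 load 2.2222
2 2 source 2.4074
3 3 load 2.4691
4 4 source 2.4897
5 5 load 2.4966
6 6 source 2.4989
7 7 load 2.4996
8 8 source 2.4999
9 9 load 2.5000
10 10 source 2.5000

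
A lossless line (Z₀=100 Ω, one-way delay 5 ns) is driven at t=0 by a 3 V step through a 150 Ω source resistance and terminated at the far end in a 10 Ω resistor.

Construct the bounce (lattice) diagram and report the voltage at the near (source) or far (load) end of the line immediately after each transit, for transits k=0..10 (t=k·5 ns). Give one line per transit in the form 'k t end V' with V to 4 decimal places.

0 0 source 1.2000
1 5 load 0.2182
2 10 source 0.0218
3 15 load 0.1825
4 20 source 0.2146
5 25 load 0.1883
6 30 source 0.1831
7 35 load 0.1874
8 40 source 0.1882
9 45 load 0.1875
10 50 source 0.1874

Γ_L=-0.818182, Γ_S=0.200000; launch V₁=3·100/250=1.200000
k=0 src: V=1.2000
k=1 load: inc=1.200000, refl=1.200000·-0.818182=-0.9818; V=0.000000+1.200000+-0.981818=0.2182
k=2 src: inc=-0.981818, refl=-0.981818·0.200000=-0.1964; V=1.200000+-0.981818+-0.196364=0.0218
k=3 load: inc=-0.196364, refl=-0.196364·-0.818182=0.1607; V=0.218182+-0.196364+0.160661=0.1825
k=4 src: inc=0.160661, refl=0.160661·0.200000=0.0321; V=0.021818+0.160661+0.032132=0.2146
k=5 load: inc=0.032132, refl=0.032132·-0.818182=-0.0263; V=0.182479+0.032132+-0.026290=0.1883
k=6 src: inc=-0.026290, refl=-0.026290·0.200000=-0.0053; V=0.214612+-0.026290+-0.005258=0.1831
k=7 load: inc=-0.005258, refl=-0.005258·-0.818182=0.0043; V=0.188322+-0.005258+0.004302=0.1874
k=8 src: inc=0.004302, refl=0.004302·0.200000=0.0009; V=0.183064+0.004302+0.000860=0.1882
k=9 load: inc=0.000860, refl=0.000860·-0.818182=-0.0007; V=0.187366+0.000860+-0.000704=0.1875
k=10 src: inc=-0.000704, refl=-0.000704·0.200000=-0.0001; V=0.188226+-0.000704+-0.000141=0.1874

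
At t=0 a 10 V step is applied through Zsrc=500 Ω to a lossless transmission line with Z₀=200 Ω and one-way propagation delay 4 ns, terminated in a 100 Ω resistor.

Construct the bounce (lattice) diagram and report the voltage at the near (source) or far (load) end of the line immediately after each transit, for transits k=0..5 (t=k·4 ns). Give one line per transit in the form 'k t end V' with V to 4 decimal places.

Γ_L=-0.333333, Γ_S=0.428571; launch V₁=10·200/700=2.857143
k=0 src: V=2.8571
k=1 load: inc=2.857143, refl=2.857143·-0.333333=-0.9524; V=0.000000+2.857143+-0.952381=1.9048
k=2 src: inc=-0.952381, refl=-0.952381·0.428571=-0.4082; V=2.857143+-0.952381+-0.408163=1.4966
k=3 load: inc=-0.408163, refl=-0.408163·-0.333333=0.1361; V=1.904762+-0.408163+0.136054=1.6327
k=4 src: inc=0.136054, refl=0.136054·0.428571=0.0583; V=1.496599+0.136054+0.058309=1.6910
k=5 load: inc=0.058309, refl=0.058309·-0.333333=-0.0194; V=1.632653+0.058309+-0.019436=1.6715

0 0 source 2.8571
1 4 load 1.9048
2 8 source 1.4966
3 12 load 1.6327
4 16 source 1.6910
5 20 load 1.6715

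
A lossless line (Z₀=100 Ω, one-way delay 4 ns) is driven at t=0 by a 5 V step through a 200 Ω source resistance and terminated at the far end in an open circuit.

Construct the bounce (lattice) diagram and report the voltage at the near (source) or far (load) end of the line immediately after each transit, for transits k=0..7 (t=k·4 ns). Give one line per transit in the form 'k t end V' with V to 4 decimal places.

0 0 source 1.6667
1 4 load 3.3333
2 8 source 3.8889
3 12 load 4.4444
4 16 source 4.6296
5 20 load 4.8148
6 24 source 4.8765
7 28 load 4.9383

Γ_L=1.000000, Γ_S=0.333333; launch V₁=5·100/300=1.666667
k=0 src: V=1.6667
k=1 load: inc=1.666667, refl=1.666667·1.000000=1.6667; V=0.000000+1.666667+1.666667=3.3333
k=2 src: inc=1.666667, refl=1.666667·0.333333=0.5556; V=1.666667+1.666667+0.555556=3.8889
k=3 load: inc=0.555556, refl=0.555556·1.000000=0.5556; V=3.333333+0.555556+0.555556=4.4444
k=4 src: inc=0.555556, refl=0.555556·0.333333=0.1852; V=3.888889+0.555556+0.185185=4.6296
k=5 load: inc=0.185185, refl=0.185185·1.000000=0.1852; V=4.444444+0.185185+0.185185=4.8148
k=6 src: inc=0.185185, refl=0.185185·0.333333=0.0617; V=4.629630+0.185185+0.061728=4.8765
k=7 load: inc=0.061728, refl=0.061728·1.000000=0.0617; V=4.814815+0.061728+0.061728=4.9383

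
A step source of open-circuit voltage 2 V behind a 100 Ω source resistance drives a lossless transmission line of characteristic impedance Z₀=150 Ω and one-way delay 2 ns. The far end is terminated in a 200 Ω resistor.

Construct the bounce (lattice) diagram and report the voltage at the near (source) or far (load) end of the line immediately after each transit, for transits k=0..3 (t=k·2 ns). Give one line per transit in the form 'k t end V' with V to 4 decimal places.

Γ_L=0.142857, Γ_S=-0.200000; launch V₁=2·150/250=1.200000
k=0 src: V=1.2000
k=1 load: inc=1.200000, refl=1.200000·0.142857=0.1714; V=0.000000+1.200000+0.171429=1.3714
k=2 src: inc=0.171429, refl=0.171429·-0.200000=-0.0343; V=1.200000+0.171429+-0.034286=1.3371
k=3 load: inc=-0.034286, refl=-0.034286·0.142857=-0.0049; V=1.371429+-0.034286+-0.004898=1.3322

0 0 source 1.2000
1 2 load 1.3714
2 4 source 1.3371
3 6 load 1.3322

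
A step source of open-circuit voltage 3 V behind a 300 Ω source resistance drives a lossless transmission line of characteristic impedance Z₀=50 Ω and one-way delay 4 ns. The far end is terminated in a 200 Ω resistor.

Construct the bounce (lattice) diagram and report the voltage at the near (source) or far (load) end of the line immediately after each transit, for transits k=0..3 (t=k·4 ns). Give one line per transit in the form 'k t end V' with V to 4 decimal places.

0 0 source 0.4286
1 4 load 0.6857
2 8 source 0.8694
3 12 load 0.9796

Γ_L=0.600000, Γ_S=0.714286; launch V₁=3·50/350=0.428571
k=0 src: V=0.4286
k=1 load: inc=0.428571, refl=0.428571·0.600000=0.2571; V=0.000000+0.428571+0.257143=0.6857
k=2 src: inc=0.257143, refl=0.257143·0.714286=0.1837; V=0.428571+0.257143+0.183673=0.8694
k=3 load: inc=0.183673, refl=0.183673·0.600000=0.1102; V=0.685714+0.183673+0.110204=0.9796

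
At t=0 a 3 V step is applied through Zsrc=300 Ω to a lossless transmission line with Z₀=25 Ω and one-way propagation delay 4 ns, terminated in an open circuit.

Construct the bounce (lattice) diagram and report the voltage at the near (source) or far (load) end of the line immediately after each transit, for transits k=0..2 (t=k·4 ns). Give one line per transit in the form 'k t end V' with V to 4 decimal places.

Γ_L=1.000000, Γ_S=0.846154; launch V₁=3·25/325=0.230769
k=0 src: V=0.2308
k=1 load: inc=0.230769, refl=0.230769·1.000000=0.2308; V=0.000000+0.230769+0.230769=0.4615
k=2 src: inc=0.230769, refl=0.230769·0.846154=0.1953; V=0.230769+0.230769+0.195266=0.6568

0 0 source 0.2308
1 4 load 0.4615
2 8 source 0.6568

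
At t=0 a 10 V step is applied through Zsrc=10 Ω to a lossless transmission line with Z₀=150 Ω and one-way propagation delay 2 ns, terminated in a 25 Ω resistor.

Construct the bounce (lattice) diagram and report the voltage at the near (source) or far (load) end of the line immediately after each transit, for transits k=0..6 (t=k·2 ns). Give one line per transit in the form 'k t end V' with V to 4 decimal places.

Γ_L=-0.714286, Γ_S=-0.875000; launch V₁=10·150/160=9.375000
k=0 src: V=9.3750
k=1 load: inc=9.375000, refl=9.375000·-0.714286=-6.6964; V=0.000000+9.375000+-6.696429=2.6786
k=2 src: inc=-6.696429, refl=-6.696429·-0.875000=5.8594; V=9.375000+-6.696429+5.859375=8.5379
k=3 load: inc=5.859375, refl=5.859375·-0.714286=-4.1853; V=2.678571+5.859375+-4.185268=4.3527
k=4 src: inc=-4.185268, refl=-4.185268·-0.875000=3.6621; V=8.537946+-4.185268+3.662109=8.0148
k=5 load: inc=3.662109, refl=3.662109·-0.714286=-2.6158; V=4.352679+3.662109+-2.615792=5.3990
k=6 src: inc=-2.615792, refl=-2.615792·-0.875000=2.2888; V=8.014788+-2.615792+2.288818=7.6878

0 0 source 9.3750
1 2 load 2.6786
2 4 source 8.5379
3 6 load 4.3527
4 8 source 8.0148
5 10 load 5.3990
6 12 source 7.6878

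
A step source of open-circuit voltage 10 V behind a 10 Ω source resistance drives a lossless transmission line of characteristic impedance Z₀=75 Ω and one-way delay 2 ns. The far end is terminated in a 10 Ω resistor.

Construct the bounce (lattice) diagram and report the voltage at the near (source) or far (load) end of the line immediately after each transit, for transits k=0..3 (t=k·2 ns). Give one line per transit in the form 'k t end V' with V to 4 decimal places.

Γ_L=-0.764706, Γ_S=-0.764706; launch V₁=10·75/85=8.823529
k=0 src: V=8.8235
k=1 load: inc=8.823529, refl=8.823529·-0.764706=-6.7474; V=0.000000+8.823529+-6.747405=2.0761
k=2 src: inc=-6.747405, refl=-6.747405·-0.764706=5.1598; V=8.823529+-6.747405+5.159780=7.2359
k=3 load: inc=5.159780, refl=5.159780·-0.764706=-3.9457; V=2.076125+5.159780+-3.945714=3.2902

0 0 source 8.8235
1 2 load 2.0761
2 4 source 7.2359
3 6 load 3.2902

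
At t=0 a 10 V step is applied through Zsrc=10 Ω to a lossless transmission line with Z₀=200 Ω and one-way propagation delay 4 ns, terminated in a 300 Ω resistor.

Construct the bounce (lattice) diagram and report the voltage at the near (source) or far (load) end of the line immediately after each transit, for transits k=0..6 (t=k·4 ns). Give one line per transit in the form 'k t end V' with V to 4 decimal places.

Γ_L=0.200000, Γ_S=-0.904762; launch V₁=10·200/210=9.523810
k=0 src: V=9.5238
k=1 load: inc=9.523810, refl=9.523810·0.200000=1.9048; V=0.000000+9.523810+1.904762=11.4286
k=2 src: inc=1.904762, refl=1.904762·-0.904762=-1.7234; V=9.523810+1.904762+-1.723356=9.7052
k=3 load: inc=-1.723356, refl=-1.723356·0.200000=-0.3447; V=11.428571+-1.723356+-0.344671=9.3605
k=4 src: inc=-0.344671, refl=-0.344671·-0.904762=0.3118; V=9.705215+-0.344671+0.311845=9.6724
k=5 load: inc=0.311845, refl=0.311845·0.200000=0.0624; V=9.360544+0.311845+0.062369=9.7348
k=6 src: inc=0.062369, refl=0.062369·-0.904762=-0.0564; V=9.672390+0.062369+-0.056429=9.6783

0 0 source 9.5238
1 4 load 11.4286
2 8 source 9.7052
3 12 load 9.3605
4 16 source 9.6724
5 20 load 9.7348
6 24 source 9.6783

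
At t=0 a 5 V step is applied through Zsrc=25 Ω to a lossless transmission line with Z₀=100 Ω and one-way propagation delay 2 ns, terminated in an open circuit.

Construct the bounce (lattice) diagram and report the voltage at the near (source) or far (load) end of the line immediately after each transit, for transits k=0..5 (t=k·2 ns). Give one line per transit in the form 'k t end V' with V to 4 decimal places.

0 0 source 4.0000
1 2 load 8.0000
2 4 source 5.6000
3 6 load 3.2000
4 8 source 4.6400
5 10 load 6.0800

Γ_L=1.000000, Γ_S=-0.600000; launch V₁=5·100/125=4.000000
k=0 src: V=4.0000
k=1 load: inc=4.000000, refl=4.000000·1.000000=4.0000; V=0.000000+4.000000+4.000000=8.0000
k=2 src: inc=4.000000, refl=4.000000·-0.600000=-2.4000; V=4.000000+4.000000+-2.400000=5.6000
k=3 load: inc=-2.400000, refl=-2.400000·1.000000=-2.4000; V=8.000000+-2.400000+-2.400000=3.2000
k=4 src: inc=-2.400000, refl=-2.400000·-0.600000=1.4400; V=5.600000+-2.400000+1.440000=4.6400
k=5 load: inc=1.440000, refl=1.440000·1.000000=1.4400; V=3.200000+1.440000+1.440000=6.0800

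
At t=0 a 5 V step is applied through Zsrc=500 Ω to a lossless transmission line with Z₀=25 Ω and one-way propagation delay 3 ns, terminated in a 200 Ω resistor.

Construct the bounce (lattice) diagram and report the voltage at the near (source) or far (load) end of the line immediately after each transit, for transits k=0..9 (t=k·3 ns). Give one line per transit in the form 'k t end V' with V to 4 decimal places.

Γ_L=0.777778, Γ_S=0.904762; launch V₁=5·25/525=0.238095
k=0 src: V=0.2381
k=1 load: inc=0.238095, refl=0.238095·0.777778=0.1852; V=0.000000+0.238095+0.185185=0.4233
k=2 src: inc=0.185185, refl=0.185185·0.904762=0.1675; V=0.238095+0.185185+0.167549=0.5908
k=3 load: inc=0.167549, refl=0.167549·0.777778=0.1303; V=0.423280+0.167549+0.130316=0.7211
k=4 src: inc=0.130316, refl=0.130316·0.904762=0.1179; V=0.590829+0.130316+0.117905=0.8390
k=5 load: inc=0.117905, refl=0.117905·0.777778=0.0917; V=0.721144+0.117905+0.091704=0.9308
k=6 src: inc=0.091704, refl=0.091704·0.904762=0.0830; V=0.839049+0.091704+0.082970=1.0137
k=7 load: inc=0.082970, refl=0.082970·0.777778=0.0645; V=0.930752+0.082970+0.064532=1.0783
k=8 src: inc=0.064532, refl=0.064532·0.904762=0.0584; V=1.013722+0.064532+0.058386=1.1366
k=9 load: inc=0.058386, refl=0.058386·0.777778=0.0454; V=1.078254+0.058386+0.045411=1.1821

0 0 source 0.2381
1 3 load 0.4233
2 6 source 0.5908
3 9 load 0.7211
4 12 source 0.8390
5 15 load 0.9308
6 18 source 1.0137
7 21 load 1.0783
8 24 source 1.1366
9 27 load 1.1821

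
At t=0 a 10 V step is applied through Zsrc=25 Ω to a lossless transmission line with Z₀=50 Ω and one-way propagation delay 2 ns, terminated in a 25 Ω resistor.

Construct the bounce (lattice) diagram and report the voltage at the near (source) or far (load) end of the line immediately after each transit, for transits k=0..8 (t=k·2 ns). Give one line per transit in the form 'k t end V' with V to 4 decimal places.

0 0 source 6.6667
1 2 load 4.4444
2 4 source 5.1852
3 6 load 4.9383
4 8 source 5.0206
5 10 load 4.9931
6 12 source 5.0023
7 14 load 4.9992
8 16 source 5.0003

Γ_L=-0.333333, Γ_S=-0.333333; launch V₁=10·50/75=6.666667
k=0 src: V=6.6667
k=1 load: inc=6.666667, refl=6.666667·-0.333333=-2.2222; V=0.000000+6.666667+-2.222222=4.4444
k=2 src: inc=-2.222222, refl=-2.222222·-0.333333=0.7407; V=6.666667+-2.222222+0.740741=5.1852
k=3 load: inc=0.740741, refl=0.740741·-0.333333=-0.2469; V=4.444444+0.740741+-0.246914=4.9383
k=4 src: inc=-0.246914, refl=-0.246914·-0.333333=0.0823; V=5.185185+-0.246914+0.082305=5.0206
k=5 load: inc=0.082305, refl=0.082305·-0.333333=-0.0274; V=4.938272+0.082305+-0.027435=4.9931
k=6 src: inc=-0.027435, refl=-0.027435·-0.333333=0.0091; V=5.020576+-0.027435+0.009145=5.0023
k=7 load: inc=0.009145, refl=0.009145·-0.333333=-0.0030; V=4.993141+0.009145+-0.003048=4.9992
k=8 src: inc=-0.003048, refl=-0.003048·-0.333333=0.0010; V=5.002286+-0.003048+0.001016=5.0003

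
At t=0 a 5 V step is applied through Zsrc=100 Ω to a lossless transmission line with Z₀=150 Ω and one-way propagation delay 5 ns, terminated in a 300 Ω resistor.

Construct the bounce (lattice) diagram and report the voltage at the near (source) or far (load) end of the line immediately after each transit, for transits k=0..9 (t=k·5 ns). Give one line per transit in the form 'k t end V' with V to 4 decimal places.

Γ_L=0.333333, Γ_S=-0.200000; launch V₁=5·150/250=3.000000
k=0 src: V=3.0000
k=1 load: inc=3.000000, refl=3.000000·0.333333=1.0000; V=0.000000+3.000000+1.000000=4.0000
k=2 src: inc=1.000000, refl=1.000000·-0.200000=-0.2000; V=3.000000+1.000000+-0.200000=3.8000
k=3 load: inc=-0.200000, refl=-0.200000·0.333333=-0.0667; V=4.000000+-0.200000+-0.066667=3.7333
k=4 src: inc=-0.066667, refl=-0.066667·-0.200000=0.0133; V=3.800000+-0.066667+0.013333=3.7467
k=5 load: inc=0.013333, refl=0.013333·0.333333=0.0044; V=3.733333+0.013333+0.004444=3.7511
k=6 src: inc=0.004444, refl=0.004444·-0.200000=-0.0009; V=3.746667+0.004444+-0.000889=3.7502
k=7 load: inc=-0.000889, refl=-0.000889·0.333333=-0.0003; V=3.751111+-0.000889+-0.000296=3.7499
k=8 src: inc=-0.000296, refl=-0.000296·-0.200000=0.0001; V=3.750222+-0.000296+0.000059=3.7500
k=9 load: inc=0.000059, refl=0.000059·0.333333=0.0000; V=3.749926+0.000059+0.000020=3.7500

0 0 source 3.0000
1 5 load 4.0000
2 10 source 3.8000
3 15 load 3.7333
4 20 source 3.7467
5 25 load 3.7511
6 30 source 3.7502
7 35 load 3.7499
8 40 source 3.7500
9 45 load 3.7500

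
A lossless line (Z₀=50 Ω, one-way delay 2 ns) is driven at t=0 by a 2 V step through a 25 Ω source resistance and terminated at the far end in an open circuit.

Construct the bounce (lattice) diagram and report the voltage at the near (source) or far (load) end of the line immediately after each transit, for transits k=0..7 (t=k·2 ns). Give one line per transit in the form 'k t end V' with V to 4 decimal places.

0 0 source 1.3333
1 2 load 2.6667
2 4 source 2.2222
3 6 load 1.7778
4 8 source 1.9259
5 10 load 2.0741
6 12 source 2.0247
7 14 load 1.9753

Γ_L=1.000000, Γ_S=-0.333333; launch V₁=2·50/75=1.333333
k=0 src: V=1.3333
k=1 load: inc=1.333333, refl=1.333333·1.000000=1.3333; V=0.000000+1.333333+1.333333=2.6667
k=2 src: inc=1.333333, refl=1.333333·-0.333333=-0.4444; V=1.333333+1.333333+-0.444444=2.2222
k=3 load: inc=-0.444444, refl=-0.444444·1.000000=-0.4444; V=2.666667+-0.444444+-0.444444=1.7778
k=4 src: inc=-0.444444, refl=-0.444444·-0.333333=0.1481; V=2.222222+-0.444444+0.148148=1.9259
k=5 load: inc=0.148148, refl=0.148148·1.000000=0.1481; V=1.777778+0.148148+0.148148=2.0741
k=6 src: inc=0.148148, refl=0.148148·-0.333333=-0.0494; V=1.925926+0.148148+-0.049383=2.0247
k=7 load: inc=-0.049383, refl=-0.049383·1.000000=-0.0494; V=2.074074+-0.049383+-0.049383=1.9753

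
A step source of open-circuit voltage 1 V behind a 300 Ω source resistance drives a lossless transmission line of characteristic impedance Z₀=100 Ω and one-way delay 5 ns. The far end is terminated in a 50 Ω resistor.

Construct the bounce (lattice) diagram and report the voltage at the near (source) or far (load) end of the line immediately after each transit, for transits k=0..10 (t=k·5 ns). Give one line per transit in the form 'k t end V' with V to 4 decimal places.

Γ_L=-0.333333, Γ_S=0.500000; launch V₁=1·100/400=0.250000
k=0 src: V=0.2500
k=1 load: inc=0.250000, refl=0.250000·-0.333333=-0.0833; V=0.000000+0.250000+-0.083333=0.1667
k=2 src: inc=-0.083333, refl=-0.083333·0.500000=-0.0417; V=0.250000+-0.083333+-0.041667=0.1250
k=3 load: inc=-0.041667, refl=-0.041667·-0.333333=0.0139; V=0.166667+-0.041667+0.013889=0.1389
k=4 src: inc=0.013889, refl=0.013889·0.500000=0.0069; V=0.125000+0.013889+0.006944=0.1458
k=5 load: inc=0.006944, refl=0.006944·-0.333333=-0.0023; V=0.138889+0.006944+-0.002315=0.1435
k=6 src: inc=-0.002315, refl=-0.002315·0.500000=-0.0012; V=0.145833+-0.002315+-0.001157=0.1424
k=7 load: inc=-0.001157, refl=-0.001157·-0.333333=0.0004; V=0.143519+-0.001157+0.000386=0.1427
k=8 src: inc=0.000386, refl=0.000386·0.500000=0.0002; V=0.142361+0.000386+0.000193=0.1429
k=9 load: inc=0.000193, refl=0.000193·-0.333333=-0.0001; V=0.142747+0.000193+-0.000064=0.1429
k=10 src: inc=-0.000064, refl=-0.000064·0.500000=-0.0000; V=0.142940+-0.000064+-0.000032=0.1428

0 0 source 0.2500
1 5 load 0.1667
2 10 source 0.1250
3 15 load 0.1389
4 20 source 0.1458
5 25 load 0.1435
6 30 source 0.1424
7 35 load 0.1427
8 40 source 0.1429
9 45 load 0.1429
10 50 source 0.1428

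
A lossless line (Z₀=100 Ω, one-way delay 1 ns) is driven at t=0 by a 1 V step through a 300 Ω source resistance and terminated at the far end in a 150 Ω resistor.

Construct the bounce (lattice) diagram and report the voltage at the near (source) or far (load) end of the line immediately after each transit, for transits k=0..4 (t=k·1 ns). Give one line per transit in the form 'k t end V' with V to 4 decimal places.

0 0 source 0.2500
1 1 load 0.3000
2 2 source 0.3250
3 3 load 0.3300
4 4 source 0.3325

Γ_L=0.200000, Γ_S=0.500000; launch V₁=1·100/400=0.250000
k=0 src: V=0.2500
k=1 load: inc=0.250000, refl=0.250000·0.200000=0.0500; V=0.000000+0.250000+0.050000=0.3000
k=2 src: inc=0.050000, refl=0.050000·0.500000=0.0250; V=0.250000+0.050000+0.025000=0.3250
k=3 load: inc=0.025000, refl=0.025000·0.200000=0.0050; V=0.300000+0.025000+0.005000=0.3300
k=4 src: inc=0.005000, refl=0.005000·0.500000=0.0025; V=0.325000+0.005000+0.002500=0.3325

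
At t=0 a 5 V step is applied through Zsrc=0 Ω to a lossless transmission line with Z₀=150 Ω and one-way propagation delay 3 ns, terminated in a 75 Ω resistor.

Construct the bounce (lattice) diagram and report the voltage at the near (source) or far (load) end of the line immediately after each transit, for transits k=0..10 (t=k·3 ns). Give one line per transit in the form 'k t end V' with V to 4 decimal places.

0 0 source 5.0000
1 3 load 3.3333
2 6 source 5.0000
3 9 load 4.4444
4 12 source 5.0000
5 15 load 4.8148
6 18 source 5.0000
7 21 load 4.9383
8 24 source 5.0000
9 27 load 4.9794
10 30 source 5.0000

Γ_L=-0.333333, Γ_S=-1.000000; launch V₁=5·150/150=5.000000
k=0 src: V=5.0000
k=1 load: inc=5.000000, refl=5.000000·-0.333333=-1.6667; V=0.000000+5.000000+-1.666667=3.3333
k=2 src: inc=-1.666667, refl=-1.666667·-1.000000=1.6667; V=5.000000+-1.666667+1.666667=5.0000
k=3 load: inc=1.666667, refl=1.666667·-0.333333=-0.5556; V=3.333333+1.666667+-0.555556=4.4444
k=4 src: inc=-0.555556, refl=-0.555556·-1.000000=0.5556; V=5.000000+-0.555556+0.555556=5.0000
k=5 load: inc=0.555556, refl=0.555556·-0.333333=-0.1852; V=4.444444+0.555556+-0.185185=4.8148
k=6 src: inc=-0.185185, refl=-0.185185·-1.000000=0.1852; V=5.000000+-0.185185+0.185185=5.0000
k=7 load: inc=0.185185, refl=0.185185·-0.333333=-0.0617; V=4.814815+0.185185+-0.061728=4.9383
k=8 src: inc=-0.061728, refl=-0.061728·-1.000000=0.0617; V=5.000000+-0.061728+0.061728=5.0000
k=9 load: inc=0.061728, refl=0.061728·-0.333333=-0.0206; V=4.938272+0.061728+-0.020576=4.9794
k=10 src: inc=-0.020576, refl=-0.020576·-1.000000=0.0206; V=5.000000+-0.020576+0.020576=5.0000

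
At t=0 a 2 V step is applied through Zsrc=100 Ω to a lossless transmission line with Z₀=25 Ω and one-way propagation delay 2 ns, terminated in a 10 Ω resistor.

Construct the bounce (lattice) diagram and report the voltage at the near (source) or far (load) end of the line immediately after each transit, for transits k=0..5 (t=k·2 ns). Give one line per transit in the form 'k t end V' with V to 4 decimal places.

Γ_L=-0.428571, Γ_S=0.600000; launch V₁=2·25/125=0.400000
k=0 src: V=0.4000
k=1 load: inc=0.400000, refl=0.400000·-0.428571=-0.1714; V=0.000000+0.400000+-0.171429=0.2286
k=2 src: inc=-0.171429, refl=-0.171429·0.600000=-0.1029; V=0.400000+-0.171429+-0.102857=0.1257
k=3 load: inc=-0.102857, refl=-0.102857·-0.428571=0.0441; V=0.228571+-0.102857+0.044082=0.1698
k=4 src: inc=0.044082, refl=0.044082·0.600000=0.0264; V=0.125714+0.044082+0.026449=0.1962
k=5 load: inc=0.026449, refl=0.026449·-0.428571=-0.0113; V=0.169796+0.026449+-0.011335=0.1849

0 0 source 0.4000
1 2 load 0.2286
2 4 source 0.1257
3 6 load 0.1698
4 8 source 0.1962
5 10 load 0.1849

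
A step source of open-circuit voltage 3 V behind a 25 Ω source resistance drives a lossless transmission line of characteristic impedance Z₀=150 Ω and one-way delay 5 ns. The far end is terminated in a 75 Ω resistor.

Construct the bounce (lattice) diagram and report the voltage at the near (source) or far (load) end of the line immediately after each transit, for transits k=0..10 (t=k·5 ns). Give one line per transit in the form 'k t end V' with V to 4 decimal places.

0 0 source 2.5714
1 5 load 1.7143
2 10 source 2.3265
3 15 load 2.1224
4 20 source 2.2682
5 25 load 2.2196
6 30 source 2.2543
7 35 load 2.2428
8 40 source 2.2510
9 45 load 2.2483
10 50 source 2.2502

Γ_L=-0.333333, Γ_S=-0.714286; launch V₁=3·150/175=2.571429
k=0 src: V=2.5714
k=1 load: inc=2.571429, refl=2.571429·-0.333333=-0.8571; V=0.000000+2.571429+-0.857143=1.7143
k=2 src: inc=-0.857143, refl=-0.857143·-0.714286=0.6122; V=2.571429+-0.857143+0.612245=2.3265
k=3 load: inc=0.612245, refl=0.612245·-0.333333=-0.2041; V=1.714286+0.612245+-0.204082=2.1224
k=4 src: inc=-0.204082, refl=-0.204082·-0.714286=0.1458; V=2.326531+-0.204082+0.145773=2.2682
k=5 load: inc=0.145773, refl=0.145773·-0.333333=-0.0486; V=2.122449+0.145773+-0.048591=2.2196
k=6 src: inc=-0.048591, refl=-0.048591·-0.714286=0.0347; V=2.268222+-0.048591+0.034708=2.2543
k=7 load: inc=0.034708, refl=0.034708·-0.333333=-0.0116; V=2.219631+0.034708+-0.011569=2.2428
k=8 src: inc=-0.011569, refl=-0.011569·-0.714286=0.0083; V=2.254338+-0.011569+0.008264=2.2510
k=9 load: inc=0.008264, refl=0.008264·-0.333333=-0.0028; V=2.242769+0.008264+-0.002755=2.2483
k=10 src: inc=-0.002755, refl=-0.002755·-0.714286=0.0020; V=2.251033+-0.002755+0.001968=2.2502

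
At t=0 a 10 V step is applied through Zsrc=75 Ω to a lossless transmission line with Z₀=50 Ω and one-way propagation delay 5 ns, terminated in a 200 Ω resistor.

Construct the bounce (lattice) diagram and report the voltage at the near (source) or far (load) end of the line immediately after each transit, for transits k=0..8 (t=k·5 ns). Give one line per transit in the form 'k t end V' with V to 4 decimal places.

0 0 source 4.0000
1 5 load 6.4000
2 10 source 6.8800
3 15 load 7.1680
4 20 source 7.2256
5 25 load 7.2602
6 30 source 7.2671
7 35 load 7.2712
8 40 source 7.2720

Γ_L=0.600000, Γ_S=0.200000; launch V₁=10·50/125=4.000000
k=0 src: V=4.0000
k=1 load: inc=4.000000, refl=4.000000·0.600000=2.4000; V=0.000000+4.000000+2.400000=6.4000
k=2 src: inc=2.400000, refl=2.400000·0.200000=0.4800; V=4.000000+2.400000+0.480000=6.8800
k=3 load: inc=0.480000, refl=0.480000·0.600000=0.2880; V=6.400000+0.480000+0.288000=7.1680
k=4 src: inc=0.288000, refl=0.288000·0.200000=0.0576; V=6.880000+0.288000+0.057600=7.2256
k=5 load: inc=0.057600, refl=0.057600·0.600000=0.0346; V=7.168000+0.057600+0.034560=7.2602
k=6 src: inc=0.034560, refl=0.034560·0.200000=0.0069; V=7.225600+0.034560+0.006912=7.2671
k=7 load: inc=0.006912, refl=0.006912·0.600000=0.0041; V=7.260160+0.006912+0.004147=7.2712
k=8 src: inc=0.004147, refl=0.004147·0.200000=0.0008; V=7.267072+0.004147+0.000829=7.2720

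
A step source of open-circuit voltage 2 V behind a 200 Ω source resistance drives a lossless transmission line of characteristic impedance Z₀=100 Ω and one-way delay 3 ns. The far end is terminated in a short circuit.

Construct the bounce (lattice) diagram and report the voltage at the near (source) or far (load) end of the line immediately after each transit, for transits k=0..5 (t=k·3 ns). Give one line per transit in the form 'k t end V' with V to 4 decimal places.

Γ_L=-1.000000, Γ_S=0.333333; launch V₁=2·100/300=0.666667
k=0 src: V=0.6667
k=1 load: inc=0.666667, refl=0.666667·-1.000000=-0.6667; V=0.000000+0.666667+-0.666667=0.0000
k=2 src: inc=-0.666667, refl=-0.666667·0.333333=-0.2222; V=0.666667+-0.666667+-0.222222=-0.2222
k=3 load: inc=-0.222222, refl=-0.222222·-1.000000=0.2222; V=0.000000+-0.222222+0.222222=0.0000
k=4 src: inc=0.222222, refl=0.222222·0.333333=0.0741; V=-0.222222+0.222222+0.074074=0.0741
k=5 load: inc=0.074074, refl=0.074074·-1.000000=-0.0741; V=0.000000+0.074074+-0.074074=0.0000

0 0 source 0.6667
1 3 load 0.0000
2 6 source -0.2222
3 9 load 0.0000
4 12 source 0.0741
5 15 load 0.0000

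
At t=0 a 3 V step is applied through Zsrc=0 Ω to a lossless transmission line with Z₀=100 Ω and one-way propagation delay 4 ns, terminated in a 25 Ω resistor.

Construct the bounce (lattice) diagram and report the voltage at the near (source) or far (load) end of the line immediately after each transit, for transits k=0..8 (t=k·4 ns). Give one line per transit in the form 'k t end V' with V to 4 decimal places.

0 0 source 3.0000
1 4 load 1.2000
2 8 source 3.0000
3 12 load 1.9200
4 16 source 3.0000
5 20 load 2.3520
6 24 source 3.0000
7 28 load 2.6112
8 32 source 3.0000

Γ_L=-0.600000, Γ_S=-1.000000; launch V₁=3·100/100=3.000000
k=0 src: V=3.0000
k=1 load: inc=3.000000, refl=3.000000·-0.600000=-1.8000; V=0.000000+3.000000+-1.800000=1.2000
k=2 src: inc=-1.800000, refl=-1.800000·-1.000000=1.8000; V=3.000000+-1.800000+1.800000=3.0000
k=3 load: inc=1.800000, refl=1.800000·-0.600000=-1.0800; V=1.200000+1.800000+-1.080000=1.9200
k=4 src: inc=-1.080000, refl=-1.080000·-1.000000=1.0800; V=3.000000+-1.080000+1.080000=3.0000
k=5 load: inc=1.080000, refl=1.080000·-0.600000=-0.6480; V=1.920000+1.080000+-0.648000=2.3520
k=6 src: inc=-0.648000, refl=-0.648000·-1.000000=0.6480; V=3.000000+-0.648000+0.648000=3.0000
k=7 load: inc=0.648000, refl=0.648000·-0.600000=-0.3888; V=2.352000+0.648000+-0.388800=2.6112
k=8 src: inc=-0.388800, refl=-0.388800·-1.000000=0.3888; V=3.000000+-0.388800+0.388800=3.0000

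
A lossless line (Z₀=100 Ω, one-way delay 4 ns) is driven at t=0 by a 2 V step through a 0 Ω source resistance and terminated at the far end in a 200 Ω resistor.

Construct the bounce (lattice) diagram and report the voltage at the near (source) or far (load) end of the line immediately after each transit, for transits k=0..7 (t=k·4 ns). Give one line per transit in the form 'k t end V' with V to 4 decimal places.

Γ_L=0.333333, Γ_S=-1.000000; launch V₁=2·100/100=2.000000
k=0 src: V=2.0000
k=1 load: inc=2.000000, refl=2.000000·0.333333=0.6667; V=0.000000+2.000000+0.666667=2.6667
k=2 src: inc=0.666667, refl=0.666667·-1.000000=-0.6667; V=2.000000+0.666667+-0.666667=2.0000
k=3 load: inc=-0.666667, refl=-0.666667·0.333333=-0.2222; V=2.666667+-0.666667+-0.222222=1.7778
k=4 src: inc=-0.222222, refl=-0.222222·-1.000000=0.2222; V=2.000000+-0.222222+0.222222=2.0000
k=5 load: inc=0.222222, refl=0.222222·0.333333=0.0741; V=1.777778+0.222222+0.074074=2.0741
k=6 src: inc=0.074074, refl=0.074074·-1.000000=-0.0741; V=2.000000+0.074074+-0.074074=2.0000
k=7 load: inc=-0.074074, refl=-0.074074·0.333333=-0.0247; V=2.074074+-0.074074+-0.024691=1.9753

0 0 source 2.0000
1 4 load 2.6667
2 8 source 2.0000
3 12 load 1.7778
4 16 source 2.0000
5 20 load 2.0741
6 24 source 2.0000
7 28 load 1.9753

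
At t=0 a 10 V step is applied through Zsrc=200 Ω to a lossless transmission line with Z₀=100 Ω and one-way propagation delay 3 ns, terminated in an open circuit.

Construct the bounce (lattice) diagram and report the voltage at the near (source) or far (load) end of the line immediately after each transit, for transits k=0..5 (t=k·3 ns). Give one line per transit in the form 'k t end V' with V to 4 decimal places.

0 0 source 3.3333
1 3 load 6.6667
2 6 source 7.7778
3 9 load 8.8889
4 12 source 9.2593
5 15 load 9.6296

Γ_L=1.000000, Γ_S=0.333333; launch V₁=10·100/300=3.333333
k=0 src: V=3.3333
k=1 load: inc=3.333333, refl=3.333333·1.000000=3.3333; V=0.000000+3.333333+3.333333=6.6667
k=2 src: inc=3.333333, refl=3.333333·0.333333=1.1111; V=3.333333+3.333333+1.111111=7.7778
k=3 load: inc=1.111111, refl=1.111111·1.000000=1.1111; V=6.666667+1.111111+1.111111=8.8889
k=4 src: inc=1.111111, refl=1.111111·0.333333=0.3704; V=7.777778+1.111111+0.370370=9.2593
k=5 load: inc=0.370370, refl=0.370370·1.000000=0.3704; V=8.888889+0.370370+0.370370=9.6296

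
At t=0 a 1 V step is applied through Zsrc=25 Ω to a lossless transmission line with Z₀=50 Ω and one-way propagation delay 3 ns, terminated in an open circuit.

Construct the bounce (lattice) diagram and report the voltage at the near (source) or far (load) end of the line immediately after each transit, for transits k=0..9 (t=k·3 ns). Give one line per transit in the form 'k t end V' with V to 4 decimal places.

0 0 source 0.6667
1 3 load 1.3333
2 6 source 1.1111
3 9 load 0.8889
4 12 source 0.9630
5 15 load 1.0370
6 18 source 1.0123
7 21 load 0.9877
8 24 source 0.9959
9 27 load 1.0041

Γ_L=1.000000, Γ_S=-0.333333; launch V₁=1·50/75=0.666667
k=0 src: V=0.6667
k=1 load: inc=0.666667, refl=0.666667·1.000000=0.6667; V=0.000000+0.666667+0.666667=1.3333
k=2 src: inc=0.666667, refl=0.666667·-0.333333=-0.2222; V=0.666667+0.666667+-0.222222=1.1111
k=3 load: inc=-0.222222, refl=-0.222222·1.000000=-0.2222; V=1.333333+-0.222222+-0.222222=0.8889
k=4 src: inc=-0.222222, refl=-0.222222·-0.333333=0.0741; V=1.111111+-0.222222+0.074074=0.9630
k=5 load: inc=0.074074, refl=0.074074·1.000000=0.0741; V=0.888889+0.074074+0.074074=1.0370
k=6 src: inc=0.074074, refl=0.074074·-0.333333=-0.0247; V=0.962963+0.074074+-0.024691=1.0123
k=7 load: inc=-0.024691, refl=-0.024691·1.000000=-0.0247; V=1.037037+-0.024691+-0.024691=0.9877
k=8 src: inc=-0.024691, refl=-0.024691·-0.333333=0.0082; V=1.012346+-0.024691+0.008230=0.9959
k=9 load: inc=0.008230, refl=0.008230·1.000000=0.0082; V=0.987654+0.008230+0.008230=1.0041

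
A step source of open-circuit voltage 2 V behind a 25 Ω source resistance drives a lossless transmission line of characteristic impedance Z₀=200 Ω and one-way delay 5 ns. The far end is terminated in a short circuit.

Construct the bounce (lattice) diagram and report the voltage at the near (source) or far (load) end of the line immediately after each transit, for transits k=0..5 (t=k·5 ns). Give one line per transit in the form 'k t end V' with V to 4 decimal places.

0 0 source 1.7778
1 5 load 0.0000
2 10 source 1.3827
3 15 load 0.0000
4 20 source 1.0754
5 25 load 0.0000

Γ_L=-1.000000, Γ_S=-0.777778; launch V₁=2·200/225=1.777778
k=0 src: V=1.7778
k=1 load: inc=1.777778, refl=1.777778·-1.000000=-1.7778; V=0.000000+1.777778+-1.777778=0.0000
k=2 src: inc=-1.777778, refl=-1.777778·-0.777778=1.3827; V=1.777778+-1.777778+1.382716=1.3827
k=3 load: inc=1.382716, refl=1.382716·-1.000000=-1.3827; V=0.000000+1.382716+-1.382716=0.0000
k=4 src: inc=-1.382716, refl=-1.382716·-0.777778=1.0754; V=1.382716+-1.382716+1.075446=1.0754
k=5 load: inc=1.075446, refl=1.075446·-1.000000=-1.0754; V=0.000000+1.075446+-1.075446=0.0000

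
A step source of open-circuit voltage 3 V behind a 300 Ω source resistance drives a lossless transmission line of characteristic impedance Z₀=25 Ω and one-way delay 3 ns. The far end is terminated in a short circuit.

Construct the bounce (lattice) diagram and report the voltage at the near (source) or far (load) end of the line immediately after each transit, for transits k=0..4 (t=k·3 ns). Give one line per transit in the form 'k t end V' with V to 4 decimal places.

Γ_L=-1.000000, Γ_S=0.846154; launch V₁=3·25/325=0.230769
k=0 src: V=0.2308
k=1 load: inc=0.230769, refl=0.230769·-1.000000=-0.2308; V=0.000000+0.230769+-0.230769=0.0000
k=2 src: inc=-0.230769, refl=-0.230769·0.846154=-0.1953; V=0.230769+-0.230769+-0.195266=-0.1953
k=3 load: inc=-0.195266, refl=-0.195266·-1.000000=0.1953; V=0.000000+-0.195266+0.195266=0.0000
k=4 src: inc=0.195266, refl=0.195266·0.846154=0.1652; V=-0.195266+0.195266+0.165225=0.1652

0 0 source 0.2308
1 3 load 0.0000
2 6 source -0.1953
3 9 load 0.0000
4 12 source 0.1652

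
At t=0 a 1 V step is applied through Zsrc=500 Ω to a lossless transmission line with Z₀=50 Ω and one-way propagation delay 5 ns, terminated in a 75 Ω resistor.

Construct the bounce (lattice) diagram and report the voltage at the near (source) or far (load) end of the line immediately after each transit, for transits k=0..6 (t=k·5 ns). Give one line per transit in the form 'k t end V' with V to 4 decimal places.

Γ_L=0.200000, Γ_S=0.818182; launch V₁=1·50/550=0.090909
k=0 src: V=0.0909
k=1 load: inc=0.090909, refl=0.090909·0.200000=0.0182; V=0.000000+0.090909+0.018182=0.1091
k=2 src: inc=0.018182, refl=0.018182·0.818182=0.0149; V=0.090909+0.018182+0.014876=0.1240
k=3 load: inc=0.014876, refl=0.014876·0.200000=0.0030; V=0.109091+0.014876+0.002975=0.1269
k=4 src: inc=0.002975, refl=0.002975·0.818182=0.0024; V=0.123967+0.002975+0.002434=0.1294
k=5 load: inc=0.002434, refl=0.002434·0.200000=0.0005; V=0.126942+0.002434+0.000487=0.1299
k=6 src: inc=0.000487, refl=0.000487·0.818182=0.0004; V=0.129376+0.000487+0.000398=0.1303

0 0 source 0.0909
1 5 load 0.1091
2 10 source 0.1240
3 15 load 0.1269
4 20 source 0.1294
5 25 load 0.1299
6 30 source 0.1303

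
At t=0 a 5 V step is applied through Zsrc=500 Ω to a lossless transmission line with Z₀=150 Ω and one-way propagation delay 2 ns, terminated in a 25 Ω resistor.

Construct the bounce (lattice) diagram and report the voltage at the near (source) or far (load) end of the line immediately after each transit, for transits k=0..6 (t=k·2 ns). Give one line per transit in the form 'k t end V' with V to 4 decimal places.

Γ_L=-0.714286, Γ_S=0.538462; launch V₁=5·150/650=1.153846
k=0 src: V=1.1538
k=1 load: inc=1.153846, refl=1.153846·-0.714286=-0.8242; V=0.000000+1.153846+-0.824176=0.3297
k=2 src: inc=-0.824176, refl=-0.824176·0.538462=-0.4438; V=1.153846+-0.824176+-0.443787=-0.1141
k=3 load: inc=-0.443787, refl=-0.443787·-0.714286=0.3170; V=0.329670+-0.443787+0.316991=0.2029
k=4 src: inc=0.316991, refl=0.316991·0.538462=0.1707; V=-0.114117+0.316991+0.170687=0.3736
k=5 load: inc=0.170687, refl=0.170687·-0.714286=-0.1219; V=0.202874+0.170687+-0.121920=0.2516
k=6 src: inc=-0.121920, refl=-0.121920·0.538462=-0.0656; V=0.373561+-0.121920+-0.065649=0.1860

0 0 source 1.1538
1 2 load 0.3297
2 4 source -0.1141
3 6 load 0.2029
4 8 source 0.3736
5 10 load 0.2516
6 12 source 0.1860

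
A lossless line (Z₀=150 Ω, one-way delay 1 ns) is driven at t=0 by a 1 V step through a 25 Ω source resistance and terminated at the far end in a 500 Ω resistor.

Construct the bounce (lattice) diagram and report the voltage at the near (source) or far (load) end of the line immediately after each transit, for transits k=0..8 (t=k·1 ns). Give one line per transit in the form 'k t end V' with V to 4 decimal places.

Γ_L=0.538462, Γ_S=-0.714286; launch V₁=1·150/175=0.857143
k=0 src: V=0.8571
k=1 load: inc=0.857143, refl=0.857143·0.538462=0.4615; V=0.000000+0.857143+0.461538=1.3187
k=2 src: inc=0.461538, refl=0.461538·-0.714286=-0.3297; V=0.857143+0.461538+-0.329670=0.9890
k=3 load: inc=-0.329670, refl=-0.329670·0.538462=-0.1775; V=1.318681+-0.329670+-0.177515=0.8115
k=4 src: inc=-0.177515, refl=-0.177515·-0.714286=0.1268; V=0.989011+-0.177515+0.126796=0.9383
k=5 load: inc=0.126796, refl=0.126796·0.538462=0.0683; V=0.811496+0.126796+0.068275=1.0066
k=6 src: inc=0.068275, refl=0.068275·-0.714286=-0.0488; V=0.938292+0.068275+-0.048768=0.9578
k=7 load: inc=-0.048768, refl=-0.048768·0.538462=-0.0263; V=1.006567+-0.048768+-0.026260=0.9315
k=8 src: inc=-0.026260, refl=-0.026260·-0.714286=0.0188; V=0.957800+-0.026260+0.018757=0.9503

0 0 source 0.8571
1 1 load 1.3187
2 2 source 0.9890
3 3 load 0.8115
4 4 source 0.9383
5 5 load 1.0066
6 6 source 0.9578
7 7 load 0.9315
8 8 source 0.9503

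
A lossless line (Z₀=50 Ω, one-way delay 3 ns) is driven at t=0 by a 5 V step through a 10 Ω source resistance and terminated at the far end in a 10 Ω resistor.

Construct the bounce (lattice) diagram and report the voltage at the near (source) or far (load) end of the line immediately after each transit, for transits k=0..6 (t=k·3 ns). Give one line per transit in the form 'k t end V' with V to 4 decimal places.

Γ_L=-0.666667, Γ_S=-0.666667; launch V₁=5·50/60=4.166667
k=0 src: V=4.1667
k=1 load: inc=4.166667, refl=4.166667·-0.666667=-2.7778; V=0.000000+4.166667+-2.777778=1.3889
k=2 src: inc=-2.777778, refl=-2.777778·-0.666667=1.8519; V=4.166667+-2.777778+1.851852=3.2407
k=3 load: inc=1.851852, refl=1.851852·-0.666667=-1.2346; V=1.388889+1.851852+-1.234568=2.0062
k=4 src: inc=-1.234568, refl=-1.234568·-0.666667=0.8230; V=3.240741+-1.234568+0.823045=2.8292
k=5 load: inc=0.823045, refl=0.823045·-0.666667=-0.5487; V=2.006173+0.823045+-0.548697=2.2805
k=6 src: inc=-0.548697, refl=-0.548697·-0.666667=0.3658; V=2.829218+-0.548697+0.365798=2.6463

0 0 source 4.1667
1 3 load 1.3889
2 6 source 3.2407
3 9 load 2.0062
4 12 source 2.8292
5 15 load 2.2805
6 18 source 2.6463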